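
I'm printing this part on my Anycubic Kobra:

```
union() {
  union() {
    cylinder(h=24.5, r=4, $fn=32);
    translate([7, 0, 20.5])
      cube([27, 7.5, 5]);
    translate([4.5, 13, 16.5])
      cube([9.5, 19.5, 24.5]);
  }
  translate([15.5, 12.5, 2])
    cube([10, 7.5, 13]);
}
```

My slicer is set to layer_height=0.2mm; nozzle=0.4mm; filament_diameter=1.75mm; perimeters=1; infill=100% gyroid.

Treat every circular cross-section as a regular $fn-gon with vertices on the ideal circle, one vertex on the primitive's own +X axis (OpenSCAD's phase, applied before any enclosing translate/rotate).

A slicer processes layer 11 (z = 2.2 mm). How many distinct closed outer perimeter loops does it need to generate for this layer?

2

At z = 2.2 mm: the r=4 cylinder gives a regular 32-gon of circumradius 4 (constant along its height); the cube at (7, 0) is not intersected at this z (z outside [20.5, 25.5]); the cube at (4.5, 13) is not intersected at this z (z outside [16.5, 41]); Merging all regions: only the r=4 cylinder is present, so the union is just that shape — 1 connected region; the cube at (15.5, 12.5) (footprint 10×7.5) is included at this height; Combining (union): the 2 present regions are separate (no shared area or edge), so areas and boundary lengths simply add and each stays a separate island — 2 connected regions. The result has 2 disconnected regions.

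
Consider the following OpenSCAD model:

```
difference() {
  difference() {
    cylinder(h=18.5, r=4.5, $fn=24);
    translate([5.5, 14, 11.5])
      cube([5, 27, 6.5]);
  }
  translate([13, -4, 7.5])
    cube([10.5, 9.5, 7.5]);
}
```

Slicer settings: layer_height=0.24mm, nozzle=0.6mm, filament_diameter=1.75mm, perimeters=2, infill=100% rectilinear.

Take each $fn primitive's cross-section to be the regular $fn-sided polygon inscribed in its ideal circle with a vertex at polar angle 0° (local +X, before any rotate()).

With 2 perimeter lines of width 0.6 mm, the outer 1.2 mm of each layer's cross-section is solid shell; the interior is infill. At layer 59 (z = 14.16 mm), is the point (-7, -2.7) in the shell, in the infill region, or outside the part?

outside

At z = 14.16 mm: the r=4.5 cylinder gives a regular 24-gon of circumradius 4.5 (constant along its height); the 5×27 cube at (5.5, 14) contributes its full rectangle; After the difference (first − rest): starting from the r=4.5 cylinder, the 5×27 cube at (5.5, 14) misses the remaining region (no effect) — 1 connected region; the cube at (13, -4) is present — its section is the full 10.5×9.5 rectangle; After the difference (first − rest): starting from that combined region, the 10.5×9.5 cube at (13, -4) misses the remaining region (no effect) — 1 connected region. Overall, the cross-section is a single solid region. The nearest boundary edge runs (-3.90, -2.25)→(-4.35, -1.16); distance from the point to it = 3.04 mm. The point is not inside any of the regions above, so it lies outside the cross-section (3.04 mm from the nearest boundary).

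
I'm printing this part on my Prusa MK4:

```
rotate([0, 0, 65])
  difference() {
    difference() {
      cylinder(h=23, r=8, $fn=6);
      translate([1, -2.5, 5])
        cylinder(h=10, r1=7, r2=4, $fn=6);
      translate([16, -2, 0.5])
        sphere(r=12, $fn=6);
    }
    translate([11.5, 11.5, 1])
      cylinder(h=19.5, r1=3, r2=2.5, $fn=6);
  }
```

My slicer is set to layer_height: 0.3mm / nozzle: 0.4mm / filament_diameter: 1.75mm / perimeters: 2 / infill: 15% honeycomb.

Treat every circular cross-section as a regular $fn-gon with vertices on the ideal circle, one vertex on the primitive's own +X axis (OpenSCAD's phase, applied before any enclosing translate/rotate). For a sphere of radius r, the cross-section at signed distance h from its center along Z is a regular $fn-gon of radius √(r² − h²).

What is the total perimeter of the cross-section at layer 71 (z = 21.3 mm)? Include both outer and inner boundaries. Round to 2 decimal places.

At z = 21.3 mm: the cylinder: section is a regular 6-gon, circumradius r=8 (perimeter = 2·6·8.000·sin(180°/6) = 48.00 mm); the cone at (1, -2.5) is absent (z outside [5, 15]); the sphere at (16, -2) does not reach this height (|z−center|=20.800 > r=12); Taking the first minus the rest: none of the subtracted shapes is present at this height, so the r=8 cylinder is unchanged — boundary = 48.00 mm; the cone at (11.5, 11.5) is absent (z outside [1, 20.5]); Taking the first minus the rest: none of the subtracted shapes is present at this height, so the result so far is unchanged — boundary = 48.00 mm; (whole slice rotated 65° about Z — lengths, areas and connectivity unchanged). Overall, the cross-section is a single solid region. Total boundary length (outer) = 48.00 mm.

48.00 mm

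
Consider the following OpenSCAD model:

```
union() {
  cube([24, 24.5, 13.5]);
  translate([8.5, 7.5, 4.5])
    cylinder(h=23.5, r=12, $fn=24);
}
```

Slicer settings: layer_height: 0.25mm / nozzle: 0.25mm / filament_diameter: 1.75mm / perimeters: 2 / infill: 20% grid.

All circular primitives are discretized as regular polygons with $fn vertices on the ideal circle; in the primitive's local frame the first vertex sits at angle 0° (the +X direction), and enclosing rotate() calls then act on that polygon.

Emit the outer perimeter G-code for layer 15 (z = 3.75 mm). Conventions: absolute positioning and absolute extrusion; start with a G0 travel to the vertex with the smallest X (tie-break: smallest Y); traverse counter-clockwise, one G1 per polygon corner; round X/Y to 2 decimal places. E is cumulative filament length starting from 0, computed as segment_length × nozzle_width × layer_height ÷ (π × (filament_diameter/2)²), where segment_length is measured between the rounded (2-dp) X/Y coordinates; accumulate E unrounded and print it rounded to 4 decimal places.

G0 X0.00 Y0.00 Z3.75
G1 X24.00 Y0.00 E0.6236
G1 X24.00 Y24.50 E1.2602
G1 X0.00 Y24.50 E1.8839
G1 X0.00 Y0.00 E2.5205

At z = 3.75 mm: the cube is present — its section is the full 24×24.5 rectangle; the cylinder at (8.5, 7.5) is not intersected at this z (z outside [4.5, 28]); Merging all regions: only the 24×24.5 cube is present, so the union is just that shape — 1 connected region. The outline is a single polygon with 4 vertices. Extrusion per mm of travel: 0.25 × 0.25 / (π × 0.875²) = 0.025984. Accumulating E over each segment gives final E = 2.5205.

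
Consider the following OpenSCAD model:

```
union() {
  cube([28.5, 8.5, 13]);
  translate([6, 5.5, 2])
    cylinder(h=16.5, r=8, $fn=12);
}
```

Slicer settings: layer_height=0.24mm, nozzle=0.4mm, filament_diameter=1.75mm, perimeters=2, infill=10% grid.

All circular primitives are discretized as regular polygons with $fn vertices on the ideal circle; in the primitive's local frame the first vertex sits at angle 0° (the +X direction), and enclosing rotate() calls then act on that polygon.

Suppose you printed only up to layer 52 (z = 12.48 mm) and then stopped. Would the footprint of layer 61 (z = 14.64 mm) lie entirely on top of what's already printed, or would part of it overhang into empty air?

entirely on top

Compare the two slices. At z = 12.48: the cube (footprint 28.5×8.5) is included at this height (area 242.25 mm²); the cylinder at (6, 5.5): section is a regular 12-gon, circumradius r=8 (area = (12/2)·8.000²·sin(360°/12) = 192.00 mm²); Merging all regions: the regions partially overlap — summed areas 434.25 mm² minus the doubly-counted overlap 112.75 mm² gives 321.50 mm² — area = 321.50 mm². At z = 14.64: the cube is not intersected at this z (z outside [0, 13]); the r=8 cylinder at (6, 5.5) contributes a regular 12-gon of circumradius 8 (area = (12/2)·8.000²·sin(360°/12) = 192.00 mm²); Merging all regions: only the r=8 cylinder at (6, 5.5) is present, so the union is just that shape — area = 192.00 mm². Checking containment: the cross-section at z = 14.64 is a subset of the cross-section at z = 12.48.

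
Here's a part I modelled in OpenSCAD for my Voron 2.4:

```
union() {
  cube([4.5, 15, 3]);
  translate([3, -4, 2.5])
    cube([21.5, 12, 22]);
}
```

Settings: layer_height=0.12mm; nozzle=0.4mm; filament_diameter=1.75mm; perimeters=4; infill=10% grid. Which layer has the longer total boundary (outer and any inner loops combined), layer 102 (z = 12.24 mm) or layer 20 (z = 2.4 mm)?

layer 102 (z = 12.24 mm)

Layer 102 (z = 12.24): the cube does not reach this height (z outside [0, 3]); the cube at (3, -4) (footprint 21.5×12) is included at this height (perimeter 67.00 mm); Taking the union: only the 21.5×12 cube at (3, -4) is present, so the union is just that shape — boundary = 67.00 mm. So its perimeter = 67.00 mm. Layer 20 (z = 2.4): the cube (footprint 4.5×15) is included at this height (perimeter 39.00 mm); the cube at (3, -4) does not reach this height (z outside [2.5, 24.5]); Combining (union): only the 4.5×15 cube is present, so the union is just that shape — boundary = 39.00 mm. So its perimeter = 39.00 mm. Layer 102 is larger (67.00 vs 39.00 mm).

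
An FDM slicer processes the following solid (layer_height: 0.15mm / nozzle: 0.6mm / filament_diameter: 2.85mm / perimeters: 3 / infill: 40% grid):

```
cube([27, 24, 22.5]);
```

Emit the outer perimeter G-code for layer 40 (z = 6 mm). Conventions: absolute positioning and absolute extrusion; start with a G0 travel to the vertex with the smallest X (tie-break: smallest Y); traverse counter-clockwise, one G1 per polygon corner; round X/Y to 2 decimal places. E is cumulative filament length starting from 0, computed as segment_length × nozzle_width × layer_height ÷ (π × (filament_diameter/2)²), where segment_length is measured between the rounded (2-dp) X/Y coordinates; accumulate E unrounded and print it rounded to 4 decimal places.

G0 X0.00 Y0.00 Z6.00
G1 X27.00 Y0.00 E0.3809
G1 X27.00 Y24.00 E0.7195
G1 X0.00 Y24.00 E1.1004
G1 X0.00 Y0.00 E1.4390

At z = 6 mm: the 27×24 cube contributes its full rectangle. The outline is a single polygon with 4 vertices. Extrusion per mm of travel: 0.6 × 0.15 / (π × 1.425²) = 0.014108. Accumulating E over each segment gives final E = 1.4390.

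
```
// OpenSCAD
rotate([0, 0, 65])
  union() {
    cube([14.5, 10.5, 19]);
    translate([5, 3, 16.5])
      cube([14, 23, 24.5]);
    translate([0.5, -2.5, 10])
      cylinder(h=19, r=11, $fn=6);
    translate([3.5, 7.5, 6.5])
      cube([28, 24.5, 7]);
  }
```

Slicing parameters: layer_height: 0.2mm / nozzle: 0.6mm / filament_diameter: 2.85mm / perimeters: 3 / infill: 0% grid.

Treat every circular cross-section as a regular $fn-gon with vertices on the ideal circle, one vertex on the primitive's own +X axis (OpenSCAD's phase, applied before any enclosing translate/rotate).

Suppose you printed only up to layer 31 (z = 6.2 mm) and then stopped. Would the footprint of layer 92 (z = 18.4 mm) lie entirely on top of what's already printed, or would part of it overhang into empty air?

part overhangs

Compare the two slices. At z = 6.2: the 14.5×10.5 cube contributes its full rectangle (area 152.25 mm²); the cube at (5, 3) is not intersected at this z (z outside [16.5, 41]); the cylinder at (0.5, -2.5) is absent (z outside [10, 29]); the cube at (3.5, 7.5) is absent (z outside [6.5, 13.5]); Taking the union: only the 14.5×10.5 cube is present, so the union is just that shape — area = 152.25 mm²; (rotated 65° about Z; rotation is an isometry so areas/perimeters/island counts are preserved). At z = 18.4: the cube (footprint 14.5×10.5) is included at this height (area 152.25 mm²); the cube at (5, 3) is present — its section is the full 14×23 rectangle (area 322.00 mm²); the r=11 cylinder at (0.5, -2.5) gives a regular 6-gon of circumradius 11 (constant along its height) (area = (6/2)·11.000²·sin(360°/6) = 314.37 mm²); the cube at (3.5, 7.5) does not reach this height (z outside [6.5, 13.5]); Merging all regions: the regions partially overlap — summed areas 788.62 mm² minus the doubly-counted overlap 127.66 mm² gives 660.96 mm² — area = 660.96 mm²; (whole slice rotated 65° about Z — lengths, areas and connectivity unchanged). Checking containment: at z = 18.4 the cross-section extends beyond the z = 6.2 cross-section by about 508.71 mm².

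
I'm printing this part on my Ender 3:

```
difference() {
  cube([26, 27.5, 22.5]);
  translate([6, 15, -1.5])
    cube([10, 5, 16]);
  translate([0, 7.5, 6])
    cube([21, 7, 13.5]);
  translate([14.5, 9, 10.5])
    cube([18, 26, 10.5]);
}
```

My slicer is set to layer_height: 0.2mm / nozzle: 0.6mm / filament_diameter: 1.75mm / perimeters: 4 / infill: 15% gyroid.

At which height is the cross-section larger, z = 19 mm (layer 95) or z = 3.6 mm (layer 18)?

Layer 95 (z = 19): the cube is present — its section is the full 26×27.5 rectangle (area 715.00 mm²); the cube at (6, 15) does not reach this height (z outside [-1.5, 14.5]); the cube at (0, 7.5) is present — its section is the full 21×7 rectangle (area 147.00 mm²); the 18×26 cube at (14.5, 9) contributes its full rectangle (area 468.00 mm²); Taking the first minus the rest: starting from the 26×27.5 cube (715.00 mm²), the 21×7 cube at (0, 7.5) lies inside it touching the edge (removes its full 147.00 mm²); the 18×26 cube at (14.5, 9) partially overlaps it — only the 177.00 mm² overlap (of its 468.00 mm²) is removed, clipping the outline — area = 391.00 mm². So its area = 391.00 mm². Layer 18 (z = 3.6): the cube is present — its section is the full 26×27.5 rectangle (area 715.00 mm²); the 10×5 cube at (6, 15) contributes its full rectangle (area 50.00 mm²); the cube at (0, 7.5) is absent (z outside [6, 19.5]); the cube at (14.5, 9) is not intersected at this z (z outside [10.5, 21]); After the difference (first − rest): starting from the 26×27.5 cube (715.00 mm²), the 10×5 cube at (6, 15) lies wholly inside it (removes its full 50.00 mm² and its 30.00 mm outline becomes a hole wall) — area = 665.00 mm². So its area = 665.00 mm². Layer 18 is larger (665.00 vs 391.00 mm²).

layer 18 (z = 3.6 mm)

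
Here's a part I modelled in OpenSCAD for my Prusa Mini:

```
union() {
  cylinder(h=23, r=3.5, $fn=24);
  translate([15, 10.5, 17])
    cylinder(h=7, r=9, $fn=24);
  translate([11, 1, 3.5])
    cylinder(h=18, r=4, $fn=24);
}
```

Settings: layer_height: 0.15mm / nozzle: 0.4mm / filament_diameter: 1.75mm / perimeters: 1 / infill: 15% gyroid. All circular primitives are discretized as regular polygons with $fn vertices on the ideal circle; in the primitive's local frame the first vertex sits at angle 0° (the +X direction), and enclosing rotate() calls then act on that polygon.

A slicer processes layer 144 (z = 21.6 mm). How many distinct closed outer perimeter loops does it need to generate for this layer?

2

At z = 21.6 mm: the cylinder: section is a regular 24-gon, circumradius r=3.5; the r=9 cylinder at (15, 10.5) gives a regular 24-gon of circumradius 9 (constant along its height); the cylinder at (11, 1) is absent (z outside [3.5, 21.5]); Merging all regions: the 2 present regions are separate (no shared area or edge), so areas and boundary lengths simply add and each stays a separate island — 2 connected regions. The result has 2 disconnected regions.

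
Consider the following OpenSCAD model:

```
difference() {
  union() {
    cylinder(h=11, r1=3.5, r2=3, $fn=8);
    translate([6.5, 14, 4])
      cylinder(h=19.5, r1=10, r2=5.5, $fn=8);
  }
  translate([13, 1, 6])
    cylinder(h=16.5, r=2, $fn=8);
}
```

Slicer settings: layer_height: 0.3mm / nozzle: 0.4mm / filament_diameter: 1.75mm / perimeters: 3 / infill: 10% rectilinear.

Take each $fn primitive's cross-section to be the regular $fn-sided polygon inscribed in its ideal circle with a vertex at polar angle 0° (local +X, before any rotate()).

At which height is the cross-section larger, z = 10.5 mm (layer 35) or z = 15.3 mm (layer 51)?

layer 35 (z = 10.5 mm)

Layer 35 (z = 10.5): the cone: at t=0.955 of its height the radius interpolates to r₁+(r₂−r₁)t = 3.023, giving a regular 8-gon of that circumradius (area = (8/2)·3.023²·sin(360°/8) = 25.84 mm²); the cone at (6.5, 14) (r1=10→r2=5.5) has section circumradius 8.500 here — a regular 8-gon (area = (8/2)·8.500²·sin(360°/8) = 204.35 mm²); Taking the union: the 2 present regions are separate (no shared area or edge), so areas and boundary lengths simply add and each stays a separate island — area = 230.20 mm²; the cylinder at (13, 1): section is a regular 8-gon, circumradius r=2 (area = (8/2)·2.000²·sin(360°/8) = 11.31 mm²); After the difference (first − rest): starting from that combined region (230.20 mm²), the r=2 cylinder at (13, 1) misses the remaining region (no effect) — area = 230.20 mm². So its area = 230.20 mm². Layer 51 (z = 15.3): the cone is absent (z outside [0, 11]); the cone at (6.5, 14) (r1=10→r2=5.5) has section circumradius 7.392 here — a regular 8-gon (area = (8/2)·7.392²·sin(360°/8) = 154.56 mm²); Merging all regions: only the cone at (6.5, 14) is present, so the union is just that shape — area = 154.56 mm²; the cylinder at (13, 1): section is a regular 8-gon, circumradius r=2 (area = (8/2)·2.000²·sin(360°/8) = 11.31 mm²); Taking the first minus the rest: starting from that combined region (154.56 mm²), the r=2 cylinder at (13, 1) misses the remaining region (no effect) — area = 154.56 mm². So its area = 154.56 mm². Layer 35 is larger (230.20 vs 154.56 mm²).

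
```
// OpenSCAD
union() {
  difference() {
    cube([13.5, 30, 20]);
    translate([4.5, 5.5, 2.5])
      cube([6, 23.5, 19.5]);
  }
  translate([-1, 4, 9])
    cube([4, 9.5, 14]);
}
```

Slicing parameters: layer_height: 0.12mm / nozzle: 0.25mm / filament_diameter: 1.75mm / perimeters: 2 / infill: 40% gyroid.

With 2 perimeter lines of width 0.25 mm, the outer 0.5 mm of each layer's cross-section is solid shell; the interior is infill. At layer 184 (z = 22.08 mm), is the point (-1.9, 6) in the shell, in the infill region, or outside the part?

At z = 22.08 mm: the cube is not intersected at this z (z outside [0, 20]); the cube at (4.5, 5.5) does not reach this height (z outside [2.5, 22]); Subtracting the remaining from the first: the first operand is absent here, so nothing remains; the cube at (-1, 4) (footprint 4×9.5) is included at this height; Merging all regions: only the 4×9.5 cube at (-1, 4) is present, so the union is just that shape — 1 connected region. Overall, the cross-section is a single solid region. The nearest boundary edge runs (-1.00, 13.50)→(-1.00, 4.00); distance from the point to it = 0.90 mm. The point is not inside any of the regions above, so it lies outside the cross-section (0.90 mm from the nearest boundary).

outside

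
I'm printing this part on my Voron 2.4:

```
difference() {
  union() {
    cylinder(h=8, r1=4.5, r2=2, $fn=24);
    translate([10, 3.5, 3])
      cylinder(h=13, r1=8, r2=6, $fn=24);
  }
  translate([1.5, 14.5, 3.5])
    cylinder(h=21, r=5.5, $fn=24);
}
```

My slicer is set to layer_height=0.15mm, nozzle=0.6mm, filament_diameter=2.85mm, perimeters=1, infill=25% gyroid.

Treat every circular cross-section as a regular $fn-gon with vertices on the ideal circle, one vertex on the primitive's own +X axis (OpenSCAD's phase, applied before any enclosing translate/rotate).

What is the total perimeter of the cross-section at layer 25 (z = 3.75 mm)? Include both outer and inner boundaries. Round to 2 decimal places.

63.79 mm

At z = 3.75 mm: the cone: at t=0.469 of its height the radius interpolates to r₁+(r₂−r₁)t = 3.328, giving a regular 24-gon of that circumradius (perimeter = 2·24·3.328·sin(180°/24) = 20.85 mm); the cone at (10, 3.5): at t=0.058 of its height the radius interpolates to r₁+(r₂−r₁)t = 7.885, giving a regular 24-gon of that circumradius (perimeter = 2·24·7.885·sin(180°/24) = 49.40 mm); Combining (union): the regions partially overlap (shared area 1.18 mm²), so the edge portions inside another operand are dropped and the merged outline is re-measured after clipping — boundary = 63.79 mm; the r=5.5 cylinder at (1.5, 14.5) contributes a regular 24-gon of circumradius 5.5 (perimeter = 2·24·5.500·sin(180°/24) = 34.46 mm); Taking the first minus the rest: starting from that combined region, the r=5.5 cylinder at (1.5, 14.5) misses the remaining region (no effect) — boundary = 63.79 mm. Overall, the cross-section is a single solid region. Total boundary length (outer) = 63.79 mm.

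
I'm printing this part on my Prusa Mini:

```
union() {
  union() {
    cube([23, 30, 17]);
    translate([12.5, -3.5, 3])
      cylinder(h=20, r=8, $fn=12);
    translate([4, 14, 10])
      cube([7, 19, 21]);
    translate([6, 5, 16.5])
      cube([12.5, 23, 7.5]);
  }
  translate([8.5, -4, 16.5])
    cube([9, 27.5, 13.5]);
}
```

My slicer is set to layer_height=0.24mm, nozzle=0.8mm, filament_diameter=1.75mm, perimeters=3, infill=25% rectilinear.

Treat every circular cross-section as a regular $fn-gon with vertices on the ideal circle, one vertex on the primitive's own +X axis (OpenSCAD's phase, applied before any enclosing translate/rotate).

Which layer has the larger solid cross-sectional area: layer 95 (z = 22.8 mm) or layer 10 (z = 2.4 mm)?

Layer 95 (z = 22.8): the cube is absent (z outside [0, 17]); the r=8 cylinder at (12.5, -3.5) gives a regular 12-gon of circumradius 8 (constant along its height) (area = (12/2)·8.000²·sin(360°/12) = 192.00 mm²); the cube at (4, 14) is present — its section is the full 7×19 rectangle (area 133.00 mm²); the 12.5×23 cube at (6, 5) contributes its full rectangle (area 287.50 mm²); Merging all regions: the regions partially overlap — summed areas 612.50 mm² minus the doubly-counted overlap 70.00 mm² gives 542.50 mm² — area = 542.50 mm²; the cube at (8.5, -4) is present — its section is the full 9×27.5 rectangle (area 247.50 mm²); Taking the union: the regions partially overlap — summed areas 790.00 mm² minus the doubly-counted overlap 237.14 mm² gives 552.86 mm² — area = 552.86 mm². So its area = 552.86 mm². Layer 10 (z = 2.4): the 23×30 cube contributes its full rectangle (area 690.00 mm²); the cylinder at (12.5, -3.5) is not intersected at this z (z outside [3, 23]); the cube at (4, 14) is not intersected at this z (z outside [10, 31]); the cube at (6, 5) does not reach this height (z outside [16.5, 24]); Merging all regions: only the 23×30 cube is present, so the union is just that shape — area = 690.00 mm²; the cube at (8.5, -4) is not intersected at this z (z outside [16.5, 30]); Combining (union): only the result so far is present, so the union is just that shape — area = 690.00 mm². So its area = 690.00 mm². Layer 10 is larger (690.00 vs 552.86 mm²).

layer 10 (z = 2.4 mm)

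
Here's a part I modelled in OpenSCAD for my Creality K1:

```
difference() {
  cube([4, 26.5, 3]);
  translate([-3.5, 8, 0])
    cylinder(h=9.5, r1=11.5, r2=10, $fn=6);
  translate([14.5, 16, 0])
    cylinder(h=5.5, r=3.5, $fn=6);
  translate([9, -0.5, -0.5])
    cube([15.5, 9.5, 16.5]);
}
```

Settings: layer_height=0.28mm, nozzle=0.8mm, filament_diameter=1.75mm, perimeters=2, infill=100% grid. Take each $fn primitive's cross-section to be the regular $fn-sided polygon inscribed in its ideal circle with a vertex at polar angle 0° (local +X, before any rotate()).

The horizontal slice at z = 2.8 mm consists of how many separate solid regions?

At z = 2.8 mm: the cube (footprint 4×26.5) is included at this height; the cone at (-3.5, 8): at t=0.295 of its height the radius interpolates to r₁+(r₂−r₁)t = 11.058, giving a regular 6-gon of that circumradius; the r=3.5 cylinder at (14.5, 16) contributes a regular 6-gon of circumradius 3.5; the 15.5×9.5 cube at (9, -0.5) contributes its full rectangle; Taking the first minus the rest: starting from the 4×26.5 cube, the cone at (-3.5, 8) partially overlaps it — only the 65.97 mm² overlap (of its 317.69 mm²) is removed, clipping the outline; the r=3.5 cylinder at (14.5, 16) misses the remaining region (no effect); the 15.5×9.5 cube at (9, -0.5) misses the remaining region (no effect) — 2 connected regions. The result has 2 disconnected regions.

2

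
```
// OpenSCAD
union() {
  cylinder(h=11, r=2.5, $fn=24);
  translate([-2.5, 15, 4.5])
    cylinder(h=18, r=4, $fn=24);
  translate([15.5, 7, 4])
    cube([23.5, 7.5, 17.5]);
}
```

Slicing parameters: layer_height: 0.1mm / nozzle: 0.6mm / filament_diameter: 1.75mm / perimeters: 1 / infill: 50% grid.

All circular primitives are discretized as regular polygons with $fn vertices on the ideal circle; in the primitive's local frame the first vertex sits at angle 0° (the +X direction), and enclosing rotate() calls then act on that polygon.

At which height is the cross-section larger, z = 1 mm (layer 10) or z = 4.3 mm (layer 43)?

Layer 10 (z = 1): the r=2.5 cylinder contributes a regular 24-gon of circumradius 2.5 (area = (24/2)·2.500²·sin(360°/24) = 19.41 mm²); the cylinder at (-2.5, 15) is absent (z outside [4.5, 22.5]); the cube at (15.5, 7) is not intersected at this z (z outside [4, 21.5]); Merging all regions: only the r=2.5 cylinder is present, so the union is just that shape — area = 19.41 mm². So its area = 19.41 mm². Layer 43 (z = 4.3): the r=2.5 cylinder contributes a regular 24-gon of circumradius 2.5 (area = (24/2)·2.500²·sin(360°/24) = 19.41 mm²); the cylinder at (-2.5, 15) is not intersected at this z (z outside [4.5, 22.5]); the 23.5×7.5 cube at (15.5, 7) contributes its full rectangle (area 176.25 mm²); Taking the union: the 2 present regions are separate (no shared area or edge), so areas and boundary lengths simply add and each stays a separate island — area = 195.66 mm². So its area = 195.66 mm². Layer 43 is larger (195.66 vs 19.41 mm²).

layer 43 (z = 4.3 mm)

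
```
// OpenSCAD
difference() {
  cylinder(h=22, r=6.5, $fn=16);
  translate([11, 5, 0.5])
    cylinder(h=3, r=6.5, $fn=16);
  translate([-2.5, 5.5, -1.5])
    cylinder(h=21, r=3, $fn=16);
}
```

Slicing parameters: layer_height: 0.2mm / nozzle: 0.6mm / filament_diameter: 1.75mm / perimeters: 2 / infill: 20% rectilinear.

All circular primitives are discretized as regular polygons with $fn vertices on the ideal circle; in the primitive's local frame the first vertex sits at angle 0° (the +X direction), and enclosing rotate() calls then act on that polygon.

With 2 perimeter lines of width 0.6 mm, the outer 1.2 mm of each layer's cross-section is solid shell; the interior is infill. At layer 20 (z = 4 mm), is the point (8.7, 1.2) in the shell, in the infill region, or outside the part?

outside

At z = 4 mm: the cylinder: section is a regular 16-gon, circumradius r=6.5; the cylinder at (11, 5) is absent (z outside [0.5, 3.5]); the r=3 cylinder at (-2.5, 5.5) contributes a regular 16-gon of circumradius 3; Taking the first minus the rest: starting from the r=6.5 cylinder, the r=3 cylinder at (-2.5, 5.5) partially overlaps it — only the 14.63 mm² overlap (of its 27.55 mm²) is removed, clipping the outline — 1 connected region. Overall, the cross-section is a single solid region. The nearest boundary edge runs (6.01, 2.49)→(6.50, 0.00); distance from the point to it = 2.39 mm. The point is not inside any of the regions above, so it lies outside the cross-section (2.39 mm from the nearest boundary).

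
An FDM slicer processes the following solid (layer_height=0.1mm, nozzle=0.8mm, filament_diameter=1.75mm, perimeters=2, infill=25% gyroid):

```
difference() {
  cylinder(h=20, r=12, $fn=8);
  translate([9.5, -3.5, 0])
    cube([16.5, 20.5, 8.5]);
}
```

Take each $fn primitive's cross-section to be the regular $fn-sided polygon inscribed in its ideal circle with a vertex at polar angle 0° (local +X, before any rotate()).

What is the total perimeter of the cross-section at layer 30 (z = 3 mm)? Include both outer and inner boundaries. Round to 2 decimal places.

At z = 3 mm: the cylinder: section is a regular 8-gon, circumradius r=12 (perimeter = 2·8·12.000·sin(180°/8) = 73.48 mm); the cube at (9.5, -3.5) is present — its section is the full 16.5×20.5 rectangle (perimeter 74.00 mm); Taking the first minus the rest: starting from the r=12 cylinder, the 16.5×20.5 cube at (9.5, -3.5) partially overlaps it — only the 13.76 mm² overlap (of its 338.25 mm²) is removed, clipping the outline — boundary = 73.74 mm. Overall, the cross-section is a single solid region. Total boundary length (outer) = 73.74 mm.

73.74 mm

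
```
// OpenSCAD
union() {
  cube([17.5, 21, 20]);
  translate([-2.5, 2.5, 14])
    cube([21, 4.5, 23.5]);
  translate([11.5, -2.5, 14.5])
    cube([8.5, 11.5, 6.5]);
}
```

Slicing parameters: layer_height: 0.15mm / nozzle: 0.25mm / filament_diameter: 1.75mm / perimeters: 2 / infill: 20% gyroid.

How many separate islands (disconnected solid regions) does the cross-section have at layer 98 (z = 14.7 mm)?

1

At z = 14.7 mm: the cube is present — its section is the full 17.5×21 rectangle; the 21×4.5 cube at (-2.5, 2.5) contributes its full rectangle; the cube at (11.5, -2.5) (footprint 8.5×11.5) is included at this height; Merging all regions: the regions partially overlap (shared area 137.25 mm²), so overlapping operands fuse into one piece — 1 connected region. Overall, the cross-section is a single solid region. Island count = 1.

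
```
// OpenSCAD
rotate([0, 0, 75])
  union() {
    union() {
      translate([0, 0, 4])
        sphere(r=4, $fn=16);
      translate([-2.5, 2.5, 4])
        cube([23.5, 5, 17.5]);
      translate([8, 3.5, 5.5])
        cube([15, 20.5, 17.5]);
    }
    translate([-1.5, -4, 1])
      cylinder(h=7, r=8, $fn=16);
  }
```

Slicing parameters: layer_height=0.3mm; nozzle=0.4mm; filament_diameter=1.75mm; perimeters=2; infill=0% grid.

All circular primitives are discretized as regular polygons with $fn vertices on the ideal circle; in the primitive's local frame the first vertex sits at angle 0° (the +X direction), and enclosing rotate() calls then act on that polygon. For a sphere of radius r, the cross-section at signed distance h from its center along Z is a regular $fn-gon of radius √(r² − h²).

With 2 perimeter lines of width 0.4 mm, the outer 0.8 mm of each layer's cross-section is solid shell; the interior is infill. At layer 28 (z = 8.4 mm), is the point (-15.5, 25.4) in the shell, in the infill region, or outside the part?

infill

At z = 8.4 mm: the sphere does not reach this height (|z−center|=4.400 > r=4); the cube at (-2.5, 2.5) is present — its section is the full 23.5×5 rectangle; the cube at (8, 3.5) is present — its section is the full 15×20.5 rectangle; Merging all regions: the regions partially overlap (shared area 52.00 mm²), so overlapping operands fuse into one piece — 1 connected region; the cylinder at (-1.5, -4) is absent (z outside [1, 8]); Combining (union): only that combined region is present, so the union is just that shape — 1 connected region; (whole slice rotated 75° about Z — lengths, areas and connectivity unchanged). Overall, the cross-section is a single solid region. Undo the 75° rotation: the query point maps to (20.523, 21.546) in the un-rotated model frame. The nearest boundary edge runs (8.00, 24.00)→(23.00, 24.00); distance from the point to it = 2.45 mm. The point is inside the cross-section and 2.45 mm from the nearest boundary — more than the 0.8 mm shell width (2 × 0.4), so it's in the infill interior.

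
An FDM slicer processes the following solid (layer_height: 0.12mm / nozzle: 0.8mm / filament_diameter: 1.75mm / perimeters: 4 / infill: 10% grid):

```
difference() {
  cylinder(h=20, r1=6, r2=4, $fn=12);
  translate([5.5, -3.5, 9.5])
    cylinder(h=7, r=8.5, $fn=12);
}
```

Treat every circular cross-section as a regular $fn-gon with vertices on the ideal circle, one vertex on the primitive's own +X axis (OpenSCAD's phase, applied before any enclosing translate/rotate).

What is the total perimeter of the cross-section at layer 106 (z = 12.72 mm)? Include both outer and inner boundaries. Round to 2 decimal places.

At z = 12.72 mm: the cone: at t=0.636 of its height the radius interpolates to r₁+(r₂−r₁)t = 4.728, giving a regular 12-gon of that circumradius (perimeter = 2·12·4.728·sin(180°/12) = 29.37 mm); the r=8.5 cylinder at (5.5, -3.5) contributes a regular 12-gon of circumradius 8.5 (perimeter = 2·12·8.500·sin(180°/12) = 52.80 mm); Subtracting the remaining from the first: starting from the cone, the r=8.5 cylinder at (5.5, -3.5) partially overlaps it — only the 46.00 mm² overlap (of its 216.75 mm²) is removed, clipping the outline — boundary = 23.46 mm. Overall, the cross-section is a single solid region. Total boundary length (outer) = 23.46 mm.

23.46 mm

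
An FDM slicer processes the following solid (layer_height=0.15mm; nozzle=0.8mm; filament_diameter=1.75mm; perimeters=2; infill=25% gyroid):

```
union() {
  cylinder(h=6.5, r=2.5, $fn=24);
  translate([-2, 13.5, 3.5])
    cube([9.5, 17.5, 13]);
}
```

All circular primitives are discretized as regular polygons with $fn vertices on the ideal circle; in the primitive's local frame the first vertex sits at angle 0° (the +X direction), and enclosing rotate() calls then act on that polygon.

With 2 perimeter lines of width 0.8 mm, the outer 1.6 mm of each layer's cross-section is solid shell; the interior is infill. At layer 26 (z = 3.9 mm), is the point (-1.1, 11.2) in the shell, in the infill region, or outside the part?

At z = 3.9 mm: the r=2.5 cylinder contributes a regular 24-gon of circumradius 2.5; the cube at (-2, 13.5) is present — its section is the full 9.5×17.5 rectangle; Taking the union: the 2 present regions are separate (no shared area or edge), so areas and boundary lengths simply add and each stays a separate island — 2 connected regions. Overall, the cross-section has 2 separate islands. The nearest boundary edge runs (7.50, 13.50)→(-2.00, 13.50); distance from the point to it = 2.30 mm. The point is not inside any of the regions above, so it lies outside the cross-section (2.30 mm from the nearest boundary).

outside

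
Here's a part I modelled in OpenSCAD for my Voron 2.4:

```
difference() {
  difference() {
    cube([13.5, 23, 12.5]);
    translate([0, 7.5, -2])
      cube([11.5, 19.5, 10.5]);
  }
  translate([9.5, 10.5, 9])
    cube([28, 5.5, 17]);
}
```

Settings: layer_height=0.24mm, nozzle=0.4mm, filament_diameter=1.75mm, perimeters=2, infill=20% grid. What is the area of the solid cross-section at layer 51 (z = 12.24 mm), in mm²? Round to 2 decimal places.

At z = 12.24 mm: the 13.5×23 cube contributes its full rectangle (area 310.50 mm²); the cube at (0, 7.5) is absent (z outside [-2, 8.5]); Subtracting the remaining from the first: none of the subtracted shapes is present at this height, so the 13.5×23 cube is unchanged — area = 310.50 mm²; the cube at (9.5, 10.5) (footprint 28×5.5) is included at this height (area 154.00 mm²); After the difference (first − rest): starting from that combined region (310.50 mm²), the 28×5.5 cube at (9.5, 10.5) partially overlaps it — only the 22.00 mm² overlap (of its 154.00 mm²) is removed, clipping the outline — area = 288.50 mm². Overall, the cross-section is a single solid region. Net area = 288.50 mm².

288.50 mm²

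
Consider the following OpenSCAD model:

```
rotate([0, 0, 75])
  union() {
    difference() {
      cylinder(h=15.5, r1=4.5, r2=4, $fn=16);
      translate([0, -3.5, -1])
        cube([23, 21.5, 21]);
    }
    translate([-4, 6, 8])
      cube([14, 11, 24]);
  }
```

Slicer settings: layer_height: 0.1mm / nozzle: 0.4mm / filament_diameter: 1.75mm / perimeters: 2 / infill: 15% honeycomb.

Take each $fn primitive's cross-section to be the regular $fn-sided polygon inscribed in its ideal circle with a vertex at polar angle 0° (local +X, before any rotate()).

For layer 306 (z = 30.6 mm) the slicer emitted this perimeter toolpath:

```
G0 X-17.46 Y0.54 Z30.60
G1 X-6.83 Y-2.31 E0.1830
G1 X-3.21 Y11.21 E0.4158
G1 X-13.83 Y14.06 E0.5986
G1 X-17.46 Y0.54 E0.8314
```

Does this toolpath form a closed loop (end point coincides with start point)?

yes

Start point (G0): (-17.46, 0.54). End point (last G1): the path returns to the start — closed.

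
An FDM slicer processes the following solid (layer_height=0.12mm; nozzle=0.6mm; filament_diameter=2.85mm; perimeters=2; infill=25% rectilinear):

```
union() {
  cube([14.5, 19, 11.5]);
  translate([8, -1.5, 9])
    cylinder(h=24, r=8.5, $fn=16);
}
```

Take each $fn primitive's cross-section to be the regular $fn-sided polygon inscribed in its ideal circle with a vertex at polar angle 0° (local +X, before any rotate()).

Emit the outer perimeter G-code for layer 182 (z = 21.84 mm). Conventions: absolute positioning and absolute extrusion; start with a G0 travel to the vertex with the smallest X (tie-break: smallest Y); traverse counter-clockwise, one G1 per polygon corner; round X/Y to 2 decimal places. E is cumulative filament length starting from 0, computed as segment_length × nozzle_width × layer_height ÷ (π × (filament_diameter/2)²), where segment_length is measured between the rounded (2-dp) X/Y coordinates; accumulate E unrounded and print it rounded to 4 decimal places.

At z = 21.84 mm: the cube does not reach this height (z outside [0, 11.5]); the cylinder at (8, -1.5): section is a regular 16-gon, circumradius r=8.5; Taking the union: only the r=8.5 cylinder at (8, -1.5) is present, so the union is just that shape — 1 connected region. The outline is a single polygon with 16 vertices. Extrusion per mm of travel: 0.6 × 0.12 / (π × 1.425²) = 0.011286. Accumulating E over each segment gives final E = 0.5988.

G0 X-0.50 Y-1.50 Z21.84
G1 X0.15 Y-4.75 E0.0374
G1 X1.99 Y-7.51 E0.0748
G1 X4.75 Y-9.35 E0.1123
G1 X8.00 Y-10.00 E0.1497
G1 X11.25 Y-9.35 E0.1871
G1 X14.01 Y-7.51 E0.2245
G1 X15.85 Y-4.75 E0.2620
G1 X16.50 Y-1.50 E0.2994
G1 X15.85 Y1.75 E0.3368
G1 X14.01 Y4.51 E0.3742
G1 X11.25 Y6.35 E0.4117
G1 X8.00 Y7.00 E0.4491
G1 X4.75 Y6.35 E0.4865
G1 X1.99 Y4.51 E0.5239
G1 X0.15 Y1.75 E0.5614
G1 X-0.50 Y-1.50 E0.5988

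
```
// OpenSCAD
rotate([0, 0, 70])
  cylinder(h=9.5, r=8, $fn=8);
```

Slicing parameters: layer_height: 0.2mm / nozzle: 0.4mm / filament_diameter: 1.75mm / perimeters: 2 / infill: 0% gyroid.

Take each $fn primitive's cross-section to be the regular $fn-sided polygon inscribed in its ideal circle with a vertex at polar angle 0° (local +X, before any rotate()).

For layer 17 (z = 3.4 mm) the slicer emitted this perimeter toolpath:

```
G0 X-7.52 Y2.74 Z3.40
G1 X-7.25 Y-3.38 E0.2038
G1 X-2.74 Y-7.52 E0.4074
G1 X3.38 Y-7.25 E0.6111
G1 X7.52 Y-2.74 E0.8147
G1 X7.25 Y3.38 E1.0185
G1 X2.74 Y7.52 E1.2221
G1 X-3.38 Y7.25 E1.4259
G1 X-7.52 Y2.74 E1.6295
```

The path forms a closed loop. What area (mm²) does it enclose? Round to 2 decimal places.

181.08 mm²

Apply the shoelace formula to the sequence of (X, Y) vertices; enclosed area = 181.08 mm².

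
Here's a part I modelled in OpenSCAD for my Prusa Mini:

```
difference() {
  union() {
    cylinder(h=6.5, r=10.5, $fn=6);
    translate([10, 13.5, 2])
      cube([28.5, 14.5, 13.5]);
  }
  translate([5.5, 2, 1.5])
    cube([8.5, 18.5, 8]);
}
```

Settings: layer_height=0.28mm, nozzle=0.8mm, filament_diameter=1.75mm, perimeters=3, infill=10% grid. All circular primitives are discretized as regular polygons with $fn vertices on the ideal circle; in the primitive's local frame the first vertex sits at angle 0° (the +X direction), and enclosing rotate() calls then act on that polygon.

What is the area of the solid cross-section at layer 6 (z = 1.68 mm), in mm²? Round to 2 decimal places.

At z = 1.68 mm: the r=10.5 cylinder contributes a regular 6-gon of circumradius 10.5 (area = (6/2)·10.500²·sin(360°/6) = 286.44 mm²); the cube at (10, 13.5) does not reach this height (z outside [2, 15.5]); Merging all regions: only the r=10.5 cylinder is present, so the union is just that shape — area = 286.44 mm²; the 8.5×18.5 cube at (5.5, 2) contributes its full rectangle (area 157.25 mm²); Subtracting the remaining from the first: starting from that combined region (286.44 mm²), the 8.5×18.5 cube at (5.5, 2) partially overlaps it — only the 12.81 mm² overlap (of its 157.25 mm²) is removed, clipping the outline — area = 273.63 mm². Overall, the cross-section is a single solid region. Net area = 273.63 mm².

273.63 mm²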